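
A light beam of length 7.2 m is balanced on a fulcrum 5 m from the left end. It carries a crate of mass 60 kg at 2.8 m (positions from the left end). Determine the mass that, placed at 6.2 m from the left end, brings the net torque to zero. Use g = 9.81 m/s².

Taking torques about the fulcrum (at 5 m from the left end):
Crate: 60 × 9.81 = 588.6 N down at 2.8 m → arm 2.2 m, τ = 588.6 × 2.2 = 1295 N·m counterclockwise.
Net moment of known loads = 1295 N·m counterclockwise.
An unknown mass m at 6.2 m has arm 1.2 m; its moment is m·g·1.2 clockwise.
For rotational equilibrium, m × 9.81 × 1.2 = 1295, so m = 1295 / (9.81 × 1.2) = 110 kg.

m ≈ 110 kg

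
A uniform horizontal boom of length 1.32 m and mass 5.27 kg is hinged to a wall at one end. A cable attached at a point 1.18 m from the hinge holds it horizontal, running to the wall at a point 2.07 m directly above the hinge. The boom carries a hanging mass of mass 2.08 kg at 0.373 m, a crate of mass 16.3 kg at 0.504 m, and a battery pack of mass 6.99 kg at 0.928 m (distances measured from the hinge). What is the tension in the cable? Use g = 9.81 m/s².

T ≈ 181 N

About the hinge:
Beam weight: 5.27 × 9.81 = 51.7 N down at 0.66 m → arm 0.66 m, τ = 51.7 × 0.66 = 34.12 N·m clockwise.
Hanging mass: 2.08 × 9.81 = 20.4 N down at 0.373 m → arm 0.373 m, τ = 20.4 × 0.373 = 7.609 N·m clockwise.
Crate: 16.3 × 9.81 = 159.9 N down at 0.504 m → arm 0.504 m, τ = 159.9 × 0.504 = 80.59 N·m clockwise.
Battery pack: 6.99 × 9.81 = 68.57 N down at 0.928 m → arm 0.928 m, τ = 68.57 × 0.928 = 63.63 N·m clockwise.
Total clockwise load moment = 185.9 N·m.
The cable tension T acts at 1.18 m; only its component perpendicular to the boom, T sinθ, produces torque. sinθ = h/√(h²+d²) = 2.07/√(2.07²+1.18²) = 0.8688.
Balancing moments: T × 1.18 × 0.8688 = 185.9, giving T = 185.9 / 1.025 = 181 N.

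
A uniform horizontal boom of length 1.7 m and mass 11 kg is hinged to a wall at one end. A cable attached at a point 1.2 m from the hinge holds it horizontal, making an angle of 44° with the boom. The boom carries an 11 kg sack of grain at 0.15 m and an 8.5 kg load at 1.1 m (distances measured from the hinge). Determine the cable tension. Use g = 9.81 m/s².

T ≈ 239 N

Taking torques about the hinge:
Beam weight: 11 × 9.81 = 107.9 N down at 0.85 m → arm 0.85 m, τ = 107.9 × 0.85 = 91.72 N·m clockwise.
Sack of grain: 11 × 9.81 = 107.9 N down at 0.15 m → arm 0.15 m, τ = 107.9 × 0.15 = 16.18 N·m clockwise.
Load: 8.5 × 9.81 = 83.39 N down at 1.1 m → arm 1.1 m, τ = 83.39 × 1.1 = 91.73 N·m clockwise.
Total clockwise load moment = 199.6 N·m.
The cable tension T acts at 1.2 m; only its component perpendicular to the boom, T sinθ, produces torque. sin 44° = 0.6947.
Balancing moments: T × 1.2 × 0.6947 = 199.6, giving T = 199.6 / 0.8336 = 239 N.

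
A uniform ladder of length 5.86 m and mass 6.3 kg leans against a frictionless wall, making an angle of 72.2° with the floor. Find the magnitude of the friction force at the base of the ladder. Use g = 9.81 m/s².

Take moments about the foot of the ladder.
Ladder weight 6.3×9.81 = 61.8 N acts at 2.93 m along the ladder; its horizontal arm is 2.93·cos72.2° = 0.8957 m → τ = 55.35 N·m clockwise.
Wall normal N acts horizontally at the top; its moment arm is the height L sinθ = 5.86·sin72.2° = 5.579 m, counterclockwise.
Στ = 0 ⇒ N × 5.579 = 55.35 ⇒ N = 9.92 N.
ΣFx = 0: friction at the foot balances the wall's push, so f = N_wall = 9.92 N.

f ≈ 9.92 N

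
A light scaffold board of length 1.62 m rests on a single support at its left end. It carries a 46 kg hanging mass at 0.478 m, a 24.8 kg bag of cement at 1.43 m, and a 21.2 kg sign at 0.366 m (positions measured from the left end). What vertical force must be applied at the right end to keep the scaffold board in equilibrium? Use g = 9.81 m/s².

Taking torques about the left end:
Hanging mass: 46 × 9.81 = 451.3 N down at 0.478 m → arm 0.478 m, τ = 451.3 × 0.478 = 215.7 N·m clockwise.
Bag of cement: 24.8 × 9.81 = 243.3 N down at 1.43 m → arm 1.43 m, τ = 243.3 × 1.43 = 347.9 N·m clockwise.
Sign: 21.2 × 9.81 = 208 N down at 0.366 m → arm 0.366 m, τ = 208 × 0.366 = 76.13 N·m clockwise.
Net moment of the loads = 639.7 N·m clockwise.
The upward force F acts at the right end, arm 1.62 m, giving F × 1.62 counterclockwise.
Balancing moments: F × 1.62 = 639.7, giving F = 639.7 / 1.62 = 395 N.

F ≈ 395 N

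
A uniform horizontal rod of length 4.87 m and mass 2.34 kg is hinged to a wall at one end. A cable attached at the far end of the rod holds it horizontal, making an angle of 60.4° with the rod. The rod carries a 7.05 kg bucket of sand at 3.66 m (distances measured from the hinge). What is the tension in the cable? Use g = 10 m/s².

T ≈ 74.4 N

Take moments about the hinge.
Beam weight: 2.34 × 10 = 23.4 N down at 2.435 m → arm 2.435 m, τ = 23.4 × 2.435 = 56.98 N·m clockwise.
Bucket of sand: 7.05 × 10 = 70.5 N down at 3.66 m → arm 3.66 m, τ = 70.5 × 3.66 = 258 N·m clockwise.
Total clockwise load moment = 315 N·m.
The cable tension T acts at 4.87 m; only its component perpendicular to the rod, T sinθ, produces torque. sin 60.4° = 0.8695.
Balancing moments: T × 4.87 × 0.8695 = 315, giving T = 315 / 4.234 = 74.4 N.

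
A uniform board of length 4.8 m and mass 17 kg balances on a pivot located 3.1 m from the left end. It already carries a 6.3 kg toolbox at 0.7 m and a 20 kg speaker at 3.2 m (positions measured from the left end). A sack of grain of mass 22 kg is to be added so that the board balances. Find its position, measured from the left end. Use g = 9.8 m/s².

Taking torques about the pivot (at 3.1 m from the left end):
Beam weight: 17 × 9.8 = 166.6 N down at 2.4 m → arm 0.7 m, τ = 166.6 × 0.7 = 116.6 N·m counterclockwise.
Toolbox: 6.3 × 9.8 = 61.74 N down at 0.7 m → arm 2.4 m, τ = 61.74 × 2.4 = 148.2 N·m counterclockwise.
Speaker: 20 × 9.8 = 196 N down at 3.2 m → arm 0.1 m, τ = 196 × 0.1 = 19.6 N·m clockwise.
Net moment of existing loads = 245.2 N·m counterclockwise.
The sack of grain weighs 22 × 9.8 = 215.6 N and must supply an equal clockwise moment, so its lever arm about the pivot is 245.2 / 215.6 = 1.14 m.
That puts it at 3.1 + 1.14 = 4.24 m from the left end.

x ≈ 4.24 m from the left end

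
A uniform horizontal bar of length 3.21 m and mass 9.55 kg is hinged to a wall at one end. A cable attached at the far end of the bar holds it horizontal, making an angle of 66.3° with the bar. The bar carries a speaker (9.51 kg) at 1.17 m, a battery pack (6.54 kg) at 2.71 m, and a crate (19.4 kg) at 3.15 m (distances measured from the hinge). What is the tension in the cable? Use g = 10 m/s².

T ≈ 358 N

Take moments about the hinge.
Beam weight: 9.55 × 10 = 95.5 N down at 1.605 m → arm 1.605 m, τ = 95.5 × 1.605 = 153.3 N·m clockwise.
Speaker: 9.51 × 10 = 95.1 N down at 1.17 m → arm 1.17 m, τ = 95.1 × 1.17 = 111.3 N·m clockwise.
Battery pack: 6.54 × 10 = 65.4 N down at 2.71 m → arm 2.71 m, τ = 65.4 × 2.71 = 177.2 N·m clockwise.
Crate: 19.4 × 10 = 194 N down at 3.15 m → arm 3.15 m, τ = 194 × 3.15 = 611.1 N·m clockwise.
Total clockwise load moment = 1053 N·m.
The cable tension T acts at 3.21 m; only its component perpendicular to the bar, T sinθ, produces torque. sin 66.3° = 0.9157.
Setting net torque to zero: T × 3.21 × 0.9157 = 1053 → T = 1053 / 2.939 = 358 N.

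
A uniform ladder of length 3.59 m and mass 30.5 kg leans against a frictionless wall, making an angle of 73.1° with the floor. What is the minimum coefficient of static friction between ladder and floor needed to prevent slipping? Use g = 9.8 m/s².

μ_min ≈ 0.152

Choose the foot of the ladder as the axis so the floor normal and friction both act there and drop out.
Ladder weight 30.5×9.8 = 298.9 N acts at 1.795 m along the ladder; its horizontal arm is 1.795·cos73.1° = 0.5218 m → τ = 156 N·m clockwise.
Wall normal N acts horizontally at the top; its moment arm is the height L sinθ = 3.59·sin73.1° = 3.435 m, counterclockwise.
For rotational equilibrium, N × 3.435 = 156, so N = 45.41 N.
ΣFx = 0 ⇒ f = N_wall = 45.41 N. ΣFy = 0 ⇒ N_floor = 298.9 N.
μ_min = f / N_floor = 45.41 / 298.9 = 0.152.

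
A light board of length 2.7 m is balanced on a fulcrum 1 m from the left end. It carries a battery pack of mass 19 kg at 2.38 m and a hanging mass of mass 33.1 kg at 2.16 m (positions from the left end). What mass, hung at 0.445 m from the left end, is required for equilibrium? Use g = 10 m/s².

About the fulcrum (at 1 m from the left end):
Battery pack: 19 × 10 = 190 N down at 2.38 m → arm 1.38 m, τ = 190 × 1.38 = 262.2 N·m clockwise.
Hanging mass: 33.1 × 10 = 331 N down at 2.16 m → arm 1.16 m, τ = 331 × 1.16 = 384 N·m clockwise.
Net moment of known loads = 646.2 N·m clockwise.
An unknown mass m at 0.445 m has arm 0.555 m; its moment is m·g·0.555 counterclockwise.
Στ = 0 ⇒ m × 10 × 0.555 = 646.2 ⇒ m = 646.2 / (10 × 0.555) = 116 kg.

m ≈ 116 kg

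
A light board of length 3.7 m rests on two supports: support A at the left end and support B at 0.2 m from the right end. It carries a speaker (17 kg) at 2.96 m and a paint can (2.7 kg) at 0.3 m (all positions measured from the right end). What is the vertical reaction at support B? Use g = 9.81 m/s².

Choose support A as the axis so its reaction then has zero moment arm.
Speaker: 17 × 9.81 = 166.8 N down at 2.96 m → arm 0.74 m, τ = 166.8 × 0.74 = 123.4 N·m clockwise.
Paint can: 2.7 × 9.81 = 26.49 N down at 0.3 m → arm 3.4 m, τ = 26.49 × 3.4 = 90.07 N·m clockwise.
Net load moment about support A = 213.5 N·m clockwise.
Reaction R at support B is upward at 0.2 m, arm 3.5 m → moment R × 3.5 counterclockwise.
Στ = 0 ⇒ R × 3.5 = 213.5 ⇒ R = 61 N.

R_B ≈ 61 N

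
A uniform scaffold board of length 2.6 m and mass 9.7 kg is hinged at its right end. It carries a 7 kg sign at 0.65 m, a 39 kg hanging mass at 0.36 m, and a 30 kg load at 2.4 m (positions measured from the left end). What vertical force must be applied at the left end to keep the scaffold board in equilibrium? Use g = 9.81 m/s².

F ≈ 451 N

Take moments about the right end.
Beam weight: 9.7 × 9.81 = 95.16 N down at 1.3 m → arm 1.3 m, τ = 95.16 × 1.3 = 123.7 N·m counterclockwise.
Sign: 7 × 9.81 = 68.67 N down at 0.65 m → arm 1.95 m, τ = 68.67 × 1.95 = 133.9 N·m counterclockwise.
Hanging mass: 39 × 9.81 = 382.6 N down at 0.36 m → arm 2.24 m, τ = 382.6 × 2.24 = 857 N·m counterclockwise.
Load: 30 × 9.81 = 294.3 N down at 2.4 m → arm 0.2 m, τ = 294.3 × 0.2 = 58.86 N·m counterclockwise.
Net moment of the loads = 1173 N·m counterclockwise.
The upward force F acts at the left end, arm 2.6 m, giving F × 2.6 clockwise.
Balancing moments: F × 2.6 = 1173, giving F = 1173 / 2.6 = 451 N.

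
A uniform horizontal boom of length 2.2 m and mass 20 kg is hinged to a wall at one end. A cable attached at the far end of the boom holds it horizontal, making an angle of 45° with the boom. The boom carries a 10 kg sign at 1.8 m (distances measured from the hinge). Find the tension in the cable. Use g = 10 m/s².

T ≈ 257 N

Taking torques about the hinge:
Beam weight: 20 × 10 = 200 N down at 1.1 m → arm 1.1 m, τ = 200 × 1.1 = 220 N·m clockwise.
Sign: 10 × 10 = 100 N down at 1.8 m → arm 1.8 m, τ = 100 × 1.8 = 180 N·m clockwise.
Total clockwise load moment = 400 N·m.
The cable tension T acts at 2.2 m; only its component perpendicular to the boom, T sinθ, produces torque. sin 45° = 0.7071.
Στ = 0 ⇒ T × 2.2 × 0.7071 = 400 ⇒ T = 400 / 1.556 = 257 N.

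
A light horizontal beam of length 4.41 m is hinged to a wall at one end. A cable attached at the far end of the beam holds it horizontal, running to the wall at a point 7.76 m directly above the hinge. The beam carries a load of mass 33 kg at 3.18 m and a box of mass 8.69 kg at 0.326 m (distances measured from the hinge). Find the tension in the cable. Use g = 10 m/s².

T ≈ 281 N

Taking torques about the hinge:
Load: 33 × 10 = 330 N down at 3.18 m → arm 3.18 m, τ = 330 × 3.18 = 1049 N·m clockwise.
Box: 8.69 × 10 = 86.9 N down at 0.326 m → arm 0.326 m, τ = 86.9 × 0.326 = 28.33 N·m clockwise.
Total clockwise load moment = 1077 N·m.
The cable tension T acts at 4.41 m; only its component perpendicular to the beam, T sinθ, produces torque. sinθ = h/√(h²+d²) = 7.76/√(7.76²+4.41²) = 0.8694.
Setting net torque to zero: T × 4.41 × 0.8694 = 1077 → T = 1077 / 3.834 = 281 N.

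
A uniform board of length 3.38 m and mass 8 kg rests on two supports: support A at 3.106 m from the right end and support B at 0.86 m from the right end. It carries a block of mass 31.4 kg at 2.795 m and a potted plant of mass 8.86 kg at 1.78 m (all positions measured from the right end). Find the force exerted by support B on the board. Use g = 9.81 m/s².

Taking torques about support A:
Beam weight: 8 × 9.81 = 78.48 N down at 1.69 m → arm 1.416 m, τ = 78.48 × 1.416 = 111.1 N·m clockwise.
Block: 31.4 × 9.81 = 308 N down at 2.795 m → arm 0.311 m, τ = 308 × 0.311 = 95.79 N·m clockwise.
Potted plant: 8.86 × 9.81 = 86.92 N down at 1.78 m → arm 1.326 m, τ = 86.92 × 1.326 = 115.3 N·m clockwise.
Net load moment about support A = 322.2 N·m clockwise.
Reaction R at support B is upward at 0.86 m, arm 2.246 m → moment R × 2.246 counterclockwise.
Balancing moments: R × 2.246 = 322.2, giving R = 143 N.

R_B ≈ 143 N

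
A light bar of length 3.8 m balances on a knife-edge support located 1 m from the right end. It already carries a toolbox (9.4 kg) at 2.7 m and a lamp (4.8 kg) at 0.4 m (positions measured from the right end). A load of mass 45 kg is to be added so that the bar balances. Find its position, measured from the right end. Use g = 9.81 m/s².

x ≈ 0.709 m from the right end

Taking torques about the knife-edge support (at 1 m from the right end):
Toolbox: 9.4 × 9.81 = 92.21 N down at 2.7 m → arm 1.7 m, τ = 92.21 × 1.7 = 156.8 N·m counterclockwise.
Lamp: 4.8 × 9.81 = 47.09 N down at 0.4 m → arm 0.6 m, τ = 47.09 × 0.6 = 28.25 N·m clockwise.
Net moment of existing loads = 128.6 N·m counterclockwise.
The load weighs 45 × 9.81 = 441.5 N and must supply an equal clockwise moment, so its lever arm about the knife-edge support is 128.6 / 441.5 = 0.291 m.
That puts it at 1 − 0.291 = 0.709 m from the right end.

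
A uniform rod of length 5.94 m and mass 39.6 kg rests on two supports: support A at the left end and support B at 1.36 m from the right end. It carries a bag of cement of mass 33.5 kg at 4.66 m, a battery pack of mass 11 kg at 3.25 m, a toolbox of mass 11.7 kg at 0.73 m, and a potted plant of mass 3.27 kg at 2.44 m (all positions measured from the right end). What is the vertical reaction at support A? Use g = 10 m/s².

R_A ≈ 418 N

Take moments about support B.
Beam weight: 39.6 × 10 = 396 N down at 2.97 m → arm 1.61 m, τ = 396 × 1.61 = 637.6 N·m counterclockwise.
Bag of cement: 33.5 × 10 = 335 N down at 4.66 m → arm 3.3 m, τ = 335 × 3.3 = 1106 N·m counterclockwise.
Battery pack: 11 × 10 = 110 N down at 3.25 m → arm 1.89 m, τ = 110 × 1.89 = 207.9 N·m counterclockwise.
Toolbox: 11.7 × 10 = 117 N down at 0.73 m → arm 0.63 m, τ = 117 × 0.63 = 73.71 N·m clockwise.
Potted plant: 3.27 × 10 = 32.7 N down at 2.44 m → arm 1.08 m, τ = 32.7 × 1.08 = 35.32 N·m counterclockwise.
Net load moment about support B = 1913 N·m counterclockwise.
Reaction R at support A is upward at 5.94 m, arm 4.58 m → moment R × 4.58 clockwise.
Balancing moments: R × 4.58 = 1913, giving R = 418 N.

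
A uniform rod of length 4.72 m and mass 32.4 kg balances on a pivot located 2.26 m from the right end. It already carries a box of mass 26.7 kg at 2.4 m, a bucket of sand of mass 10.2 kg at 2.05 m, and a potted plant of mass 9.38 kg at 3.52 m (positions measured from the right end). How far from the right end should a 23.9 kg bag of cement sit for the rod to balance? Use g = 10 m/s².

Choose the pivot (at 2.26 m from the right end) as the axis so the support reaction has zero arm there.
Beam weight: 32.4 × 10 = 324 N down at 2.36 m → arm 0.1 m, τ = 324 × 0.1 = 32.4 N·m counterclockwise.
Box: 26.7 × 10 = 267 N down at 2.4 m → arm 0.14 m, τ = 267 × 0.14 = 37.38 N·m counterclockwise.
Bucket of sand: 10.2 × 10 = 102 N down at 2.05 m → arm 0.21 m, τ = 102 × 0.21 = 21.42 N·m clockwise.
Potted plant: 9.38 × 10 = 93.8 N down at 3.52 m → arm 1.26 m, τ = 93.8 × 1.26 = 118.2 N·m counterclockwise.
Net moment of existing loads = 166.6 N·m counterclockwise.
The bag of cement weighs 23.9 × 10 = 239 N and must supply an equal clockwise moment, so its lever arm about the pivot is 166.6 / 239 = 0.697 m.
That puts it at 2.26 − 0.697 = 1.56 m from the right end.

x ≈ 1.56 m from the right end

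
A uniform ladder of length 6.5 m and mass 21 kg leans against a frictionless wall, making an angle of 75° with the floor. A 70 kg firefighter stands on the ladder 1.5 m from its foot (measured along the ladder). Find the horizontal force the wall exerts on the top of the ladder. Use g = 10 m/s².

N_wall ≈ 71.4 N

Take moments about the foot of the ladder.
Ladder weight 21×10 = 210 N acts at 3.25 m along the ladder; its horizontal arm is 3.25·cos75° = 0.8412 m → τ = 176.7 N·m clockwise.
Firefighter: 70×10 = 700 N at 1.5 m → arm 0.3882 m → τ = 271.7 N·m clockwise.
Wall normal N acts horizontally at the top; its moment arm is the height L sinθ = 6.5·sin75° = 6.279 m, counterclockwise.
Στ = 0 ⇒ N × 6.279 = 448.4 ⇒ N = 71.4 N.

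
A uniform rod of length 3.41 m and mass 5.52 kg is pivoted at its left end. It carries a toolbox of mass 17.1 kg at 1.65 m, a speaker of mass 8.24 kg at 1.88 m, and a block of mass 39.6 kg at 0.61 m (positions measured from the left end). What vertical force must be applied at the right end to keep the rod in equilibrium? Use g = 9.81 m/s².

About the left end:
Beam weight: 5.52 × 9.81 = 54.15 N down at 1.705 m → arm 1.705 m, τ = 54.15 × 1.705 = 92.33 N·m clockwise.
Toolbox: 17.1 × 9.81 = 167.8 N down at 1.65 m → arm 1.65 m, τ = 167.8 × 1.65 = 276.9 N·m clockwise.
Speaker: 8.24 × 9.81 = 80.83 N down at 1.88 m → arm 1.88 m, τ = 80.83 × 1.88 = 152 N·m clockwise.
Block: 39.6 × 9.81 = 388.5 N down at 0.61 m → arm 0.61 m, τ = 388.5 × 0.61 = 237 N·m clockwise.
Net moment of the loads = 758.2 N·m clockwise.
The upward force F acts at the right end, arm 3.41 m, giving F × 3.41 counterclockwise.
Στ = 0 ⇒ F × 3.41 = 758.2 ⇒ F = 758.2 / 3.41 = 222 N.

F ≈ 222 N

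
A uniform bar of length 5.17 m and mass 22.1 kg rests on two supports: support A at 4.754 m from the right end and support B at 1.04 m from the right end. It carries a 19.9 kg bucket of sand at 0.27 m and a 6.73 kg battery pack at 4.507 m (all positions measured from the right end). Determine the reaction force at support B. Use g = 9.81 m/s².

R_B ≈ 367 N

Choose support A as the axis so its reaction then has zero moment arm.
Beam weight: 22.1 × 9.81 = 216.8 N down at 2.585 m → arm 2.169 m, τ = 216.8 × 2.169 = 470.2 N·m clockwise.
Bucket of sand: 19.9 × 9.81 = 195.2 N down at 0.27 m → arm 4.484 m, τ = 195.2 × 4.484 = 875.3 N·m clockwise.
Battery pack: 6.73 × 9.81 = 66.02 N down at 4.507 m → arm 0.247 m, τ = 66.02 × 0.247 = 16.31 N·m clockwise.
Net load moment about support A = 1362 N·m clockwise.
Reaction R at support B is upward at 1.04 m, arm 3.714 m → moment R × 3.714 counterclockwise.
Setting net torque to zero: R × 3.714 = 1362 → R = 367 N.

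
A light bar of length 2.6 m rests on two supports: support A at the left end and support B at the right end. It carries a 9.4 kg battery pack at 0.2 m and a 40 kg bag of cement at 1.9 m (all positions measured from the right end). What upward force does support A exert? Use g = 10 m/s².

R_A ≈ 300 N

Taking torques about support B:
Battery pack: 9.4 × 10 = 94 N down at 0.2 m → arm 0.2 m, τ = 94 × 0.2 = 18.8 N·m counterclockwise.
Bag of cement: 40 × 10 = 400 N down at 1.9 m → arm 1.9 m, τ = 400 × 1.9 = 760 N·m counterclockwise.
Net load moment about support B = 778.8 N·m counterclockwise.
Reaction R at support A is upward at 2.6 m, arm 2.6 m → moment R × 2.6 clockwise.
Στ = 0 ⇒ R × 2.6 = 778.8 ⇒ R = 300 N.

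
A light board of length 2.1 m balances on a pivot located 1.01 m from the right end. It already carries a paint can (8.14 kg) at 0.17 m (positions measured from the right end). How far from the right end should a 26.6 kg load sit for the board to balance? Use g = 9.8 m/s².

Taking torques about the pivot (at 1.01 m from the right end):
Paint can: 8.14 × 9.8 = 79.77 N down at 0.17 m → arm 0.84 m, τ = 79.77 × 0.84 = 67.01 N·m clockwise.
Net moment of existing loads = 67.01 N·m clockwise.
The load weighs 26.6 × 9.8 = 260.7 N and must supply an equal counterclockwise moment, so its lever arm about the pivot is 67.01 / 260.7 = 0.257 m.
That puts it at 1.01 + 0.257 = 1.27 m from the right end.

x ≈ 1.27 m from the right end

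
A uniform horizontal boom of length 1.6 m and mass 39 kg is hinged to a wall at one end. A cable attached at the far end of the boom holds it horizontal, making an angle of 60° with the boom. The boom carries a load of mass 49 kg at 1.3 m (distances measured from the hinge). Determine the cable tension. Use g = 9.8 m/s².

T ≈ 671 N

Take moments about the hinge.
Beam weight: 39 × 9.8 = 382.2 N down at 0.8 m → arm 0.8 m, τ = 382.2 × 0.8 = 305.8 N·m clockwise.
Load: 49 × 9.8 = 480.2 N down at 1.3 m → arm 1.3 m, τ = 480.2 × 1.3 = 624.3 N·m clockwise.
Total clockwise load moment = 930.1 N·m.
The cable tension T acts at 1.6 m; only its component perpendicular to the boom, T sinθ, produces torque. sin 60° = 0.866.
For rotational equilibrium, T × 1.6 × 0.866 = 930.1, so T = 930.1 / 1.386 = 671 N.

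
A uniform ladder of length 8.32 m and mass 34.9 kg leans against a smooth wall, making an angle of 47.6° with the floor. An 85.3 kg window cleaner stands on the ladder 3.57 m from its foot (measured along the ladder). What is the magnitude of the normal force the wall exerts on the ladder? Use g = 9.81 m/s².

Taking torques about the foot of the ladder:
Ladder weight 34.9×9.81 = 342.4 N acts at 4.16 m along the ladder; its horizontal arm is 4.16·cos47.6° = 2.805 m → τ = 960.4 N·m clockwise.
Window cleaner: 85.3×9.81 = 836.8 N at 3.57 m → arm 2.407 m → τ = 2014 N·m clockwise.
Wall normal N acts horizontally at the top; its moment arm is the height L sinθ = 8.32·sin47.6° = 6.144 m, counterclockwise.
Balancing moments: N × 6.144 = 2974, giving N = 484 N.

N_wall ≈ 484 N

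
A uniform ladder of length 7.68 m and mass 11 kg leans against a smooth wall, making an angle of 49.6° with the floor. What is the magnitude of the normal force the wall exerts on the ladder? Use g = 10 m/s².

About the foot of the ladder:
Ladder weight 11×10 = 110 N acts at 3.84 m along the ladder; its horizontal arm is 3.84·cos49.6° = 2.489 m → τ = 273.8 N·m clockwise.
Wall normal N acts horizontally at the top; its moment arm is the height L sinθ = 7.68·sin49.6° = 5.849 m, counterclockwise.
Balancing moments: N × 5.849 = 273.8, giving N = 46.8 N.

N_wall ≈ 46.8 N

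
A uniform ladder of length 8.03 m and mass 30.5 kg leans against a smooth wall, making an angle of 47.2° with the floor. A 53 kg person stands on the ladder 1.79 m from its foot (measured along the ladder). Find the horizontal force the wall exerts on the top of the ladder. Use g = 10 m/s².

Sum moments about the foot of the ladder (the floor normal and friction both act there and drop out).
Ladder weight 30.5×10 = 305 N acts at 4.015 m along the ladder; its horizontal arm is 4.015·cos47.2° = 2.728 m → τ = 832 N·m clockwise.
Person: 53×10 = 530 N at 1.79 m → arm 1.216 m → τ = 644.5 N·m clockwise.
Wall normal N acts horizontally at the top; its moment arm is the height L sinθ = 8.03·sin47.2° = 5.892 m, counterclockwise.
For rotational equilibrium, N × 5.892 = 1476, so N = 251 N.

N_wall ≈ 251 N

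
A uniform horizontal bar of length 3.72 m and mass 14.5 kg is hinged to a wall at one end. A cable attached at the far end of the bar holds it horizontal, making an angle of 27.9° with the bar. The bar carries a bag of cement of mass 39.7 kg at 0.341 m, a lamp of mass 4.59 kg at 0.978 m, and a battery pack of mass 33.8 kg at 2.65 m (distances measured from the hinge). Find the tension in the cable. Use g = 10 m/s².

T ≈ 773 N

Take moments about the hinge.
Beam weight: 14.5 × 10 = 145 N down at 1.86 m → arm 1.86 m, τ = 145 × 1.86 = 269.7 N·m clockwise.
Bag of cement: 39.7 × 10 = 397 N down at 0.341 m → arm 0.341 m, τ = 397 × 0.341 = 135.4 N·m clockwise.
Lamp: 4.59 × 10 = 45.9 N down at 0.978 m → arm 0.978 m, τ = 45.9 × 0.978 = 44.89 N·m clockwise.
Battery pack: 33.8 × 10 = 338 N down at 2.65 m → arm 2.65 m, τ = 338 × 2.65 = 895.7 N·m clockwise.
Total clockwise load moment = 1346 N·m.
The cable tension T acts at 3.72 m; only its component perpendicular to the bar, T sinθ, produces torque. sin 27.9° = 0.4679.
Στ = 0 ⇒ T × 3.72 × 0.4679 = 1346 ⇒ T = 1346 / 1.741 = 773 N.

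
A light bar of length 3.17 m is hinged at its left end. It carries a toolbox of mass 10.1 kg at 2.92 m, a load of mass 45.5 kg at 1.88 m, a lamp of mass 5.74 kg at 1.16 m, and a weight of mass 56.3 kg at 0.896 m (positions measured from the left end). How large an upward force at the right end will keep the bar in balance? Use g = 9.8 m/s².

F ≈ 532 N

Taking torques about the left end:
Toolbox: 10.1 × 9.8 = 98.98 N down at 2.92 m → arm 2.92 m, τ = 98.98 × 2.92 = 289 N·m clockwise.
Load: 45.5 × 9.8 = 445.9 N down at 1.88 m → arm 1.88 m, τ = 445.9 × 1.88 = 838.3 N·m clockwise.
Lamp: 5.74 × 9.8 = 56.25 N down at 1.16 m → arm 1.16 m, τ = 56.25 × 1.16 = 65.25 N·m clockwise.
Weight: 56.3 × 9.8 = 551.7 N down at 0.896 m → arm 0.896 m, τ = 551.7 × 0.896 = 494.3 N·m clockwise.
Net moment of the loads = 1687 N·m clockwise.
The upward force F acts at the right end, arm 3.17 m, giving F × 3.17 counterclockwise.
Στ = 0 ⇒ F × 3.17 = 1687 ⇒ F = 1687 / 3.17 = 532 N.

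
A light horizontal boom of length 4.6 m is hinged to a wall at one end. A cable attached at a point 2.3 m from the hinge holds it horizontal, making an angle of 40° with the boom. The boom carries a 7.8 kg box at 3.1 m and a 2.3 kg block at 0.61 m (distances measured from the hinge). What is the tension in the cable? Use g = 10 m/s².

T ≈ 173 N

Take moments about the hinge.
Box: 7.8 × 10 = 78 N down at 3.1 m → arm 3.1 m, τ = 78 × 3.1 = 241.8 N·m clockwise.
Block: 2.3 × 10 = 23 N down at 0.61 m → arm 0.61 m, τ = 23 × 0.61 = 14.03 N·m clockwise.
Total clockwise load moment = 255.8 N·m.
The cable tension T acts at 2.3 m; only its component perpendicular to the boom, T sinθ, produces torque. sin 40° = 0.6428.
Setting net torque to zero: T × 2.3 × 0.6428 = 255.8 → T = 255.8 / 1.478 = 173 N.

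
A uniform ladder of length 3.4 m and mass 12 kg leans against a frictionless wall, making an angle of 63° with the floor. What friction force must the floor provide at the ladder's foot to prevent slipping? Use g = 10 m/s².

f ≈ 30.6 N

Taking torques about the foot of the ladder:
Ladder weight 12×10 = 120 N acts at 1.7 m along the ladder; its horizontal arm is 1.7·cos63° = 0.7718 m → τ = 92.62 N·m clockwise.
Wall normal N acts horizontally at the top; its moment arm is the height L sinθ = 3.4·sin63° = 3.029 m, counterclockwise.
Στ = 0 ⇒ N × 3.029 = 92.62 ⇒ N = 30.6 N.
ΣFx = 0: friction at the foot balances the wall's push, so f = N_wall = 30.6 N.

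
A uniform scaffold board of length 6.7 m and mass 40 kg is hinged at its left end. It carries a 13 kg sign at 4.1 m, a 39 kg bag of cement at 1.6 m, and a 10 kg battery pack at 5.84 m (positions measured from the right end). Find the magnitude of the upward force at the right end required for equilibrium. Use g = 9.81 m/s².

Sum moments about the left end (the unknown pivot reaction has zero arm there).
Beam weight: 40 × 9.81 = 392.4 N down at 3.35 m → arm 3.35 m, τ = 392.4 × 3.35 = 1315 N·m clockwise.
Sign: 13 × 9.81 = 127.5 N down at 4.1 m → arm 2.6 m, τ = 127.5 × 2.6 = 331.5 N·m clockwise.
Bag of cement: 39 × 9.81 = 382.6 N down at 1.6 m → arm 5.1 m, τ = 382.6 × 5.1 = 1951 N·m clockwise.
Battery pack: 10 × 9.81 = 98.1 N down at 5.84 m → arm 0.86 m, τ = 98.1 × 0.86 = 84.37 N·m clockwise.
Net moment of the loads = 3682 N·m clockwise.
The upward force F acts at the right end, arm 6.7 m, giving F × 6.7 counterclockwise.
Balancing moments: F × 6.7 = 3682, giving F = 3682 / 6.7 = 550 N.

F ≈ 550 N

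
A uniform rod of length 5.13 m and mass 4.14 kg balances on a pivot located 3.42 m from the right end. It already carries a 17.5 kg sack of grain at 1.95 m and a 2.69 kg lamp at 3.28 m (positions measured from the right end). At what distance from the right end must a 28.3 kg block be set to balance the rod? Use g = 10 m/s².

x ≈ 4.47 m from the right end

About the pivot (at 3.42 m from the right end):
Beam weight: 4.14 × 10 = 41.4 N down at 2.565 m → arm 0.855 m, τ = 41.4 × 0.855 = 35.4 N·m clockwise.
Sack of grain: 17.5 × 10 = 175 N down at 1.95 m → arm 1.47 m, τ = 175 × 1.47 = 257.2 N·m clockwise.
Lamp: 2.69 × 10 = 26.9 N down at 3.28 m → arm 0.14 m, τ = 26.9 × 0.14 = 3.766 N·m clockwise.
Net moment of existing loads = 296.4 N·m clockwise.
The block weighs 28.3 × 10 = 283 N and must supply an equal counterclockwise moment, so its lever arm about the pivot is 296.4 / 283 = 1.05 m.
That puts it at 3.42 + 1.05 = 4.47 m from the right end.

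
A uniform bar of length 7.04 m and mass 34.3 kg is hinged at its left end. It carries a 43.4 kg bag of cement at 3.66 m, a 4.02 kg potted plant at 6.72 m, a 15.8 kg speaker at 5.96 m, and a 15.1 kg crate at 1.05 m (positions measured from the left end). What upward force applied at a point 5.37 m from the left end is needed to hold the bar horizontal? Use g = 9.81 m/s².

F ≈ 761 N

About the left end:
Beam weight: 34.3 × 9.81 = 336.5 N down at 3.52 m → arm 3.52 m, τ = 336.5 × 3.52 = 1184 N·m clockwise.
Bag of cement: 43.4 × 9.81 = 425.8 N down at 3.66 m → arm 3.66 m, τ = 425.8 × 3.66 = 1558 N·m clockwise.
Potted plant: 4.02 × 9.81 = 39.44 N down at 6.72 m → arm 6.72 m, τ = 39.44 × 6.72 = 265 N·m clockwise.
Speaker: 15.8 × 9.81 = 155 N down at 5.96 m → arm 5.96 m, τ = 155 × 5.96 = 923.8 N·m clockwise.
Crate: 15.1 × 9.81 = 148.1 N down at 1.05 m → arm 1.05 m, τ = 148.1 × 1.05 = 155.5 N·m clockwise.
Net moment of the loads = 4086 N·m clockwise.
The upward force F acts at a point 5.37 m from the left end, arm 5.37 m, giving F × 5.37 counterclockwise.
Setting net torque to zero: F × 5.37 = 4086 → F = 4086 / 5.37 = 761 N.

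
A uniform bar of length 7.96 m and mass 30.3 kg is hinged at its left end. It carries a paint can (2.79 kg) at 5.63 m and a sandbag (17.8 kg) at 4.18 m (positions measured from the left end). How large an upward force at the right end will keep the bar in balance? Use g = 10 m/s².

Take moments about the left end.
Beam weight: 30.3 × 10 = 303 N down at 3.98 m → arm 3.98 m, τ = 303 × 3.98 = 1206 N·m clockwise.
Paint can: 2.79 × 10 = 27.9 N down at 5.63 m → arm 5.63 m, τ = 27.9 × 5.63 = 157.1 N·m clockwise.
Sandbag: 17.8 × 10 = 178 N down at 4.18 m → arm 4.18 m, τ = 178 × 4.18 = 744 N·m clockwise.
Net moment of the loads = 2107 N·m clockwise.
The upward force F acts at the right end, arm 7.96 m, giving F × 7.96 counterclockwise.
Setting net torque to zero: F × 7.96 = 2107 → F = 2107 / 7.96 = 265 N.

F ≈ 265 N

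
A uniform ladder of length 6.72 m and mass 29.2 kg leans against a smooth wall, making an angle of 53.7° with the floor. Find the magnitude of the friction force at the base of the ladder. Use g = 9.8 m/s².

Taking torques about the foot of the ladder:
Ladder weight 29.2×9.8 = 286.2 N acts at 3.36 m along the ladder; its horizontal arm is 3.36·cos53.7° = 1.989 m → τ = 569.3 N·m clockwise.
Wall normal N acts horizontally at the top; its moment arm is the height L sinθ = 6.72·sin53.7° = 5.416 m, counterclockwise.
Setting net torque to zero: N × 5.416 = 569.3 → N = 105 N.
ΣFx = 0: friction at the foot balances the wall's push, so f = N_wall = 105 N.

f ≈ 105 N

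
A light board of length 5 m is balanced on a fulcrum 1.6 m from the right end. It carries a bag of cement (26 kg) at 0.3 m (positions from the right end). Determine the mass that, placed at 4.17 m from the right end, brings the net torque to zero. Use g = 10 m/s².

m ≈ 13.2 kg

Sum moments about the fulcrum (at 1.6 m from the right end) (the support reaction has zero arm there).
Bag of cement: 26 × 10 = 260 N down at 0.3 m → arm 1.3 m, τ = 260 × 1.3 = 338 N·m clockwise.
Net moment of known loads = 338 N·m clockwise.
An unknown mass m at 4.17 m has arm 2.57 m; its moment is m·g·2.57 counterclockwise.
Στ = 0 ⇒ m × 10 × 2.57 = 338 ⇒ m = 338 / (10 × 2.57) = 13.2 kg.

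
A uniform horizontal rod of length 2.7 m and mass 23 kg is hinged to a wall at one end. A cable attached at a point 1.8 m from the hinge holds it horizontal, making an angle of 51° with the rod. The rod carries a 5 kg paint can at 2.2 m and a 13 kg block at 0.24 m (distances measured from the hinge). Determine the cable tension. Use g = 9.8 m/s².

Sum moments about the hinge (the unknown hinge reaction has zero arm there).
Beam weight: 23 × 9.8 = 225.4 N down at 1.35 m → arm 1.35 m, τ = 225.4 × 1.35 = 304.3 N·m clockwise.
Paint can: 5 × 9.8 = 49 N down at 2.2 m → arm 2.2 m, τ = 49 × 2.2 = 107.8 N·m clockwise.
Block: 13 × 9.8 = 127.4 N down at 0.24 m → arm 0.24 m, τ = 127.4 × 0.24 = 30.58 N·m clockwise.
Total clockwise load moment = 442.7 N·m.
The cable tension T acts at 1.8 m; only its component perpendicular to the rod, T sinθ, produces torque. sin 51° = 0.7771.
Setting net torque to zero: T × 1.8 × 0.7771 = 442.7 → T = 442.7 / 1.399 = 316 N.

T ≈ 316 N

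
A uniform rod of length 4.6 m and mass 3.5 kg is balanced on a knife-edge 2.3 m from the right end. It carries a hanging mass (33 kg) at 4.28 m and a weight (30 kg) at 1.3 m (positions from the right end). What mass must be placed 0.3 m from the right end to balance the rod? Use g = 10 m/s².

Take moments about the knife-edge (at 2.3 m from the right end).
Beam weight: acts at the knife-edge, moment arm 0 → no torque.
Hanging mass: 33 × 10 = 330 N down at 4.28 m → arm 1.98 m, τ = 330 × 1.98 = 653.4 N·m counterclockwise.
Weight: 30 × 10 = 300 N down at 1.3 m → arm 1 m, τ = 300 × 1 = 300 N·m clockwise.
Net moment of known loads = 353.4 N·m counterclockwise.
An unknown mass m at 0.3 m has arm 2 m; its moment is m·g·2 clockwise.
Balancing moments: m × 10 × 2 = 353.4, giving m = 353.4 / (10 × 2) = 17.7 kg.

m ≈ 17.7 kg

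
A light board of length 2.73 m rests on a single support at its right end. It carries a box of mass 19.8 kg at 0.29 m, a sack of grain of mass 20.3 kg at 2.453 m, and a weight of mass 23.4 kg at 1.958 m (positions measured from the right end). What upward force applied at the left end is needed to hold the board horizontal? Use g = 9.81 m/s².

Choose the right end as the axis so the unknown pivot reaction has zero arm there.
Box: 19.8 × 9.81 = 194.2 N down at 0.29 m → arm 0.29 m, τ = 194.2 × 0.29 = 56.32 N·m counterclockwise.
Sack of grain: 20.3 × 9.81 = 199.1 N down at 2.453 m → arm 2.453 m, τ = 199.1 × 2.453 = 488.4 N·m counterclockwise.
Weight: 23.4 × 9.81 = 229.6 N down at 1.958 m → arm 1.958 m, τ = 229.6 × 1.958 = 449.6 N·m counterclockwise.
Net moment of the loads = 994.3 N·m counterclockwise.
The upward force F acts at the left end, arm 2.73 m, giving F × 2.73 clockwise.
For rotational equilibrium, F × 2.73 = 994.3, so F = 994.3 / 2.73 = 364 N.

F ≈ 364 N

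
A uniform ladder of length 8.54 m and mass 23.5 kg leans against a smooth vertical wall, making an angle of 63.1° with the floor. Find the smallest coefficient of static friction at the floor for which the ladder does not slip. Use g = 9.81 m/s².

Sum moments about the foot of the ladder (the floor normal and friction both act there and drop out).
Ladder weight 23.5×9.81 = 230.5 N acts at 4.27 m along the ladder; its horizontal arm is 4.27·cos63.1° = 1.932 m → τ = 445.3 N·m clockwise.
Wall normal N acts horizontally at the top; its moment arm is the height L sinθ = 8.54·sin63.1° = 7.616 m, counterclockwise.
Setting net torque to zero: N × 7.616 = 445.3 → N = 58.47 N.
ΣFx = 0 ⇒ f = N_wall = 58.47 N. ΣFy = 0 ⇒ N_floor = 230.5 N.
μ_min = f / N_floor = 58.47 / 230.5 = 0.254.

μ_min ≈ 0.254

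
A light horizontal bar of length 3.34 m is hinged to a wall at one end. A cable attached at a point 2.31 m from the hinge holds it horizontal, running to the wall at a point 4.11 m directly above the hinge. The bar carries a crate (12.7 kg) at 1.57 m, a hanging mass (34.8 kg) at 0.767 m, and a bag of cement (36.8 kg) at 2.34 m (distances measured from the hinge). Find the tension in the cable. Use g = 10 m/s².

About the hinge:
Crate: 12.7 × 10 = 127 N down at 1.57 m → arm 1.57 m, τ = 127 × 1.57 = 199.4 N·m clockwise.
Hanging mass: 34.8 × 10 = 348 N down at 0.767 m → arm 0.767 m, τ = 348 × 0.767 = 266.9 N·m clockwise.
Bag of cement: 36.8 × 10 = 368 N down at 2.34 m → arm 2.34 m, τ = 368 × 2.34 = 861.1 N·m clockwise.
Total clockwise load moment = 1327 N·m.
The cable tension T acts at 2.31 m; only its component perpendicular to the bar, T sinθ, produces torque. sinθ = h/√(h²+d²) = 4.11/√(4.11²+2.31²) = 0.8717.
Setting net torque to zero: T × 2.31 × 0.8717 = 1327 → T = 1327 / 2.014 = 659 N.

T ≈ 659 N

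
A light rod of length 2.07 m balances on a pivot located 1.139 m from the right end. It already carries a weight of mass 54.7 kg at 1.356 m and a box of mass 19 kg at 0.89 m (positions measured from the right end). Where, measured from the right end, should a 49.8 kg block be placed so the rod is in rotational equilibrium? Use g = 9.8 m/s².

Take moments about the pivot (at 1.139 m from the right end).
Weight: 54.7 × 9.8 = 536.1 N down at 1.356 m → arm 0.217 m, τ = 536.1 × 0.217 = 116.3 N·m counterclockwise.
Box: 19 × 9.8 = 186.2 N down at 0.89 m → arm 0.249 m, τ = 186.2 × 0.249 = 46.36 N·m clockwise.
Net moment of existing loads = 69.94 N·m counterclockwise.
The block weighs 49.8 × 9.8 = 488 N and must supply an equal clockwise moment, so its lever arm about the pivot is 69.94 / 488 = 0.143 m.
That puts it at 1.139 − 0.143 = 0.996 m from the right end.

x ≈ 0.996 m from the right end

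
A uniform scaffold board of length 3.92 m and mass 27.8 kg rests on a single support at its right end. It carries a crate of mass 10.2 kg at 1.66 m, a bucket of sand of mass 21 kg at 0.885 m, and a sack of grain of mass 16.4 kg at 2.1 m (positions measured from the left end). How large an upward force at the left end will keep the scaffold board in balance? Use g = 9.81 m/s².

Taking torques about the right end:
Beam weight: 27.8 × 9.81 = 272.7 N down at 1.96 m → arm 1.96 m, τ = 272.7 × 1.96 = 534.5 N·m counterclockwise.
Crate: 10.2 × 9.81 = 100.1 N down at 1.66 m → arm 2.26 m, τ = 100.1 × 2.26 = 226.2 N·m counterclockwise.
Bucket of sand: 21 × 9.81 = 206 N down at 0.885 m → arm 3.035 m, τ = 206 × 3.035 = 625.2 N·m counterclockwise.
Sack of grain: 16.4 × 9.81 = 160.9 N down at 2.1 m → arm 1.82 m, τ = 160.9 × 1.82 = 292.8 N·m counterclockwise.
Net moment of the loads = 1679 N·m counterclockwise.
The upward force F acts at the left end, arm 3.92 m, giving F × 3.92 clockwise.
Balancing moments: F × 3.92 = 1679, giving F = 1679 / 3.92 = 428 N.

F ≈ 428 N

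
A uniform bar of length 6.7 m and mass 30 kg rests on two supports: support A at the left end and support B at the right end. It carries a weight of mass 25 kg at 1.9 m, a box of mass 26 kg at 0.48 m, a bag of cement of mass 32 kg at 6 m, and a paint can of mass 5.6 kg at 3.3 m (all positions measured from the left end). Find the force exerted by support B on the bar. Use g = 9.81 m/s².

Take moments about support A.
Beam weight: 30 × 9.81 = 294.3 N down at 3.35 m → arm 3.35 m, τ = 294.3 × 3.35 = 985.9 N·m clockwise.
Weight: 25 × 9.81 = 245.2 N down at 1.9 m → arm 1.9 m, τ = 245.2 × 1.9 = 465.9 N·m clockwise.
Box: 26 × 9.81 = 255.1 N down at 0.48 m → arm 0.48 m, τ = 255.1 × 0.48 = 122.4 N·m clockwise.
Bag of cement: 32 × 9.81 = 313.9 N down at 6 m → arm 6 m, τ = 313.9 × 6 = 1883 N·m clockwise.
Paint can: 5.6 × 9.81 = 54.94 N down at 3.3 m → arm 3.3 m, τ = 54.94 × 3.3 = 181.3 N·m clockwise.
Net load moment about support A = 3638 N·m clockwise.
Reaction R at support B is upward at 6.7 m, arm 6.7 m → moment R × 6.7 counterclockwise.
For rotational equilibrium, R × 6.7 = 3638, so R = 543 N.

R_B ≈ 543 N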